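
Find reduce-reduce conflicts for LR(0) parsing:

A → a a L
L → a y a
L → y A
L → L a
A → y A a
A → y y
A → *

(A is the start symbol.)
A reduce-reduce conflict occurs when an LR(0) state has two complete items [A → α .] and [B → β .] — both call for a reduction, and with no lookahead the parser cannot choose between them.

Augment with A' → A and build the canonical LR(0) collection (I0 = CLOSURE({[A' → . A]}), then GOTO on every symbol after a dot until no new states appear). It has 16 states:
  I0: { [A → . *], [A → . a a L], [A → . y A a], [A → . y y], [A' → . A] }  — shift
  I1: { [A → * .] }  — reduce
  I2: { [A' → A .] }  — accept
  I3: { [A → a . a L] }  — shift
  I4: { [A → . *], [A → . a a L], [A → . y A a], [A → . y y], [A → y . A a], [A → y . y] }  — shift
  I5: { [A → y A . a] }  — shift
  I6: { [A → . *], [A → . a a L], [A → . y A a], [A → . y y], [A → y . A a], [A → y . y], [A → y y .] }  — shift, reduce
  I7: { [A → y A a .] }  — reduce
  I8: { [A → a a . L], [L → . L a], [L → . a y a], [L → . y A] }  — shift
  I9: { [A → a a L .], [L → L . a] }  — shift, reduce
  I10: { [L → a . y a] }  — shift
  I11: { [A → . *], [A → . a a L], [A → . y A a], [A → . y y], [L → y . A] }  — shift
  I12: { [L → y A .] }  — reduce
  I13: { [L → a y . a] }  — shift
  I14: { [L → a y a .] }  — reduce
  I15: { [L → L a .] }  — reduce

No state contains more than one complete item.

Answer: No reduce-reduce conflicts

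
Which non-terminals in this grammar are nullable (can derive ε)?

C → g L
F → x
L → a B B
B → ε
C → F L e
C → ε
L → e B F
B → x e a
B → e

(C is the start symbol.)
{ 'B', 'C' }

A non-terminal is nullable if it can derive ε (the empty string): either it has an ε-production, or it has a production whose right-hand side consists entirely of nullable non-terminals.

ε-productions: B → ε, C → ε
So B, C are immediately nullable.
No further non-terminal can be added: every production for the remaining non-terminals contains a terminal or a non-nullable non-terminal.
Nullable = { 'B', 'C' }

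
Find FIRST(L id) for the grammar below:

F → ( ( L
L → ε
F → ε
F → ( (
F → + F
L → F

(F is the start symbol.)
{ '(', '+', 'id' }

FIRST sets of the non-terminals involved (from the grammar, by fixed-point iteration):
  FIRST(L) = { '(', '+', ε }

To compute FIRST(L id), process the symbols left to right:
Symbol L is a non-terminal. Add FIRST(L) \ {ε} = { '(', '+' }
L is nullable (ε ∈ FIRST(L)), continue to the next symbol.
Symbol id is a terminal. Add 'id' and stop.
FIRST(L id) = { '(', '+', 'id' }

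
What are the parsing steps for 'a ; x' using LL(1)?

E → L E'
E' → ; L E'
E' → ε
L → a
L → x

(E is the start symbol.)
LL(1) parsing maintains a stack (initially the start symbol over $) and the input. At each step: if the stack top is a terminal, match it against the current input token; if it is a non-terminal N, replace it with the RHS of M[N, lookahead] (the unique production whose predict set contains the lookahead).

Stack is shown with the top on the left.

Stack     Input    Action
-------------------------
E $       a ; x $  output E → L E'
L E' $    a ; x $  output L → a
a E' $    a ; x $  match 'a'
E' $      ; x $    output E' → ; L E'
; L E' $  ; x $    match ';'
L E' $    x $      output L → x
x E' $    x $      match 'x'
E' $      $        output E' → ε
$         $        accept

The string is accepted.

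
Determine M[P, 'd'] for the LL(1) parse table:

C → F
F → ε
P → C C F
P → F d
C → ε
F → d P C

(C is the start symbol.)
To find M[P, 'd'], we find productions for P where 'd' is in the predict set (PREDICT(N → α) = (FIRST(α) \ {ε}) ∪ (FOLLOW(N) if α ⇒* ε)).

Relevant sets:
  FIRST(C) = { 'd', ε }
  FIRST(F) = { 'd', ε }
  FOLLOW(P) = { $, 'd' }

P → C C F: PREDICT = { $, 'd' }
  'd' is in predict set, so this production goes in M[P, 'd']
P → F d: PREDICT = { 'd' }
  'd' is in predict set, so this production goes in M[P, 'd']

M[P, 'd'] = P → C C F, P → F d  (a multiply-defined cell — the grammar is not LL(1))

Answer: P → C C F, P → F d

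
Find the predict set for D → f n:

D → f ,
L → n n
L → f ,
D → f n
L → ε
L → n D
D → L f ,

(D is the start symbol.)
{ 'f' }

PREDICT(D → f n) = (FIRST(RHS) \ {ε}) ∪ (FOLLOW(D) if ε ∈ FIRST(RHS), i.e. RHS ⇒* ε)
FIRST(f n) = { 'f' }
ε ∉ FIRST(f n), so FOLLOW(D) is not added.
PREDICT(D → f n) = { 'f' }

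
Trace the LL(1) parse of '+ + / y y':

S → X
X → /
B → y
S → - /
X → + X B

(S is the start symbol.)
Stack is shown with the top on the left.

Stack      Input        Action
------------------------------
S $        + + / y y $  output S → X
X $        + + / y y $  output X → + X B
+ X B $    + + / y y $  match '+'
X B $      + / y y $    output X → + X B
+ X B B $  + / y y $    match '+'
X B B $    / y y $      output X → /
/ B B $    / y y $      match '/'
B B $      y y $        output B → y
y B $      y y $        match 'y'
B $        y $          output B → y
y $        y $          match 'y'
$          $            accept

The string is accepted.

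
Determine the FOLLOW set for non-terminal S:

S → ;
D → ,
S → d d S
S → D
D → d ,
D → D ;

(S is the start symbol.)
To compute FOLLOW(S), find every occurrence of S on a right-hand side N → α S β: add FIRST(β) \ {ε}, and if β is empty or nullable also add FOLLOW(N). Iterate to a fixed point.

S is the start symbol, so $ ∈ FOLLOW(S).
In S → d d S: S is at the end; this adds FOLLOW(S) to itself — nothing new

Taking the union: FOLLOW(S) = { $ }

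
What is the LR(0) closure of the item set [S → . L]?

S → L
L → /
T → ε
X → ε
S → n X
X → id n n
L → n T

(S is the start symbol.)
Start with: [S → . L]
  [S → . L] has the dot before L: add [L → . /], [L → . n T]
No further items can be added.

CLOSURE = { [L → . /], [L → . n T], [S → . L] }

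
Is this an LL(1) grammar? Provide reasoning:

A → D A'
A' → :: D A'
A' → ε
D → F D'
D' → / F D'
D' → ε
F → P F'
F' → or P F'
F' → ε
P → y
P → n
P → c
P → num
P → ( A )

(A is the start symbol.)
Yes, the grammar is LL(1).

A grammar is LL(1) if for each non-terminal N with multiple productions, the predict sets of those productions are pairwise disjoint, where PREDICT(N → α) = (FIRST(α) \ {ε}) ∪ (FOLLOW(N) if α ⇒* ε).

Relevant sets:
  FOLLOW(A') = { $, ')' }
  FOLLOW(D') = { $, ')', '::' }
  FOLLOW(F') = { $, ')', '/', '::' }

For A':
  PREDICT(A' → :: D A') = { '::' }
  PREDICT(A' → ε) = { $, ')' }
For D':
  PREDICT(D' → '/' F D') = { '/' }
  PREDICT(D' → ε) = { $, ')', '::' }
For F':
  PREDICT(F' → or P F') = { 'or' }
  PREDICT(F' → ε) = { $, ')', '/', '::' }
For P:
  PREDICT(P → y) = { 'y' }
  PREDICT(P → n) = { 'n' }
  PREDICT(P → c) = { 'c' }
  PREDICT(P → num) = { 'num' }
  PREDICT(P → '(' A ')') = { '(' }
A, D, F have a single production, so nothing to check there.

All predict sets are disjoint. The grammar IS LL(1).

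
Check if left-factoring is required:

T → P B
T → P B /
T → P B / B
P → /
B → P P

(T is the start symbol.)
Yes, T has productions with common prefix 'P B'

Left-factoring is needed when two productions for the same non-terminal
share a common prefix on the right-hand side.

Productions for T:
  T → P B
  T → P B /
  T → P B / B

Found common prefix 'P B' in productions for T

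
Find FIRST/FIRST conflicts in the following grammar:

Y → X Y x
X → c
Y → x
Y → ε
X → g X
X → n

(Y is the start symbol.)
A FIRST/FIRST conflict occurs when two productions N → α and N → β for the same non-terminal have FIRST(α) ∩ FIRST(β) ≠ ∅ (with ε ∈ FIRST of a nullable right-hand side, so two nullable alternatives also conflict).

FIRST sets of the non-terminals at (or reachable through a nullable prefix from) the front of some alternative:
  FIRST(X) = { 'c', 'g', 'n' }

Productions for Y:
  Y → X Y x: FIRST = { 'c', 'g', 'n' }
  Y → x: FIRST = { 'x' }
  Y → ε: FIRST = { ε }
Productions for X:
  X → c: FIRST = { 'c' }
  X → g X: FIRST = { 'g' }
  X → n: FIRST = { 'n' }

All alternatives of each non-terminal have pairwise disjoint FIRST sets.

Answer: No FIRST/FIRST conflicts.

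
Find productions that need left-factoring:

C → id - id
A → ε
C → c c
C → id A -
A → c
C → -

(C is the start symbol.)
Yes, C has productions with common prefix 'id'

Left-factoring is needed when two productions for the same non-terminal
share a common prefix on the right-hand side.

Productions for C:
  C → id - id
  C → c c
  C → id A -
  C → -
Productions for A:
  A → ε
  A → c

Found common prefix 'id' in productions for C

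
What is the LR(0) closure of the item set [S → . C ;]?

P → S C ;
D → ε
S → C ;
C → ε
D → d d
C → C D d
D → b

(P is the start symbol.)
To compute CLOSURE, for each item [A → α.Bβ] where B is a non-terminal, add [B → .γ] for all productions B → γ; repeat for the newly added items until nothing changes.

Start with: [S → . C ;]
  [S → . C ;] has the dot before C: add [C → .], [C → . C D d]
No further items can be added.

CLOSURE = { [C → . C D d], [C → .], [S → . C ;] }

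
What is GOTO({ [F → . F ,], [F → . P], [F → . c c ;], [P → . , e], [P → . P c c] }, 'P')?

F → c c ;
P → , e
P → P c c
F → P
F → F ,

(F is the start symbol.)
GOTO(I, 'P') = CLOSURE({ [A → αX.β] : [A → α.Xβ] ∈ I, X = 'P' })

Items with dot before 'P', with the dot advanced:
  [F → . P] → [F → P .]
  [P → . P c c] → [P → P . c c]
Closure adds nothing (no advanced item has the dot before a non-terminal).

GOTO = { [F → P .], [P → P . c c] }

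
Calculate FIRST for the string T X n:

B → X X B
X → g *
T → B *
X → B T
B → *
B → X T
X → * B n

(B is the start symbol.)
{ '*', 'g' }

FIRST sets of the non-terminals involved (from the grammar, by fixed-point iteration):
  FIRST(T) = { '*', 'g' }

To compute FIRST(T X n), process the symbols left to right:
Symbol T is a non-terminal. Add FIRST(T) \ {ε} = { '*', 'g' }
T is not nullable (ε ∉ FIRST(T)), so stop here.
FIRST(T X n) = { '*', 'g' }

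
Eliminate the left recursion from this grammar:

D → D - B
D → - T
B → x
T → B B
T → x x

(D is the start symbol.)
D → - T D'
D' → - B D'
D' → ε
B → x
T → B B
T → x x

D is directly left-recursive. The standard transformation for
  A → A α₁ | ... | A α_m | β₁ | ... | β_n
is
  A  → β₁ A' | ... | β_n A'
  A' → α₁ A' | ... | α_m A' | ε

D → - T becomes D → - T D'
D → D - B becomes D' → - B D'
Add D' → ε

Productions for other non-terminals are unchanged:
  B → x
  T → B B
  T → x x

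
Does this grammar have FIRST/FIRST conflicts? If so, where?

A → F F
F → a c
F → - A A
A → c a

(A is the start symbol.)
A FIRST/FIRST conflict occurs when two productions N → α and N → β for the same non-terminal have FIRST(α) ∩ FIRST(β) ≠ ∅ (with ε ∈ FIRST of a nullable right-hand side, so two nullable alternatives also conflict).

FIRST sets of the non-terminals at (or reachable through a nullable prefix from) the front of some alternative:
  FIRST(F) = { '-', 'a' }

Productions for A:
  A → F F: FIRST = { '-', 'a' }
  A → c a: FIRST = { 'c' }
Productions for F:
  F → a c: FIRST = { 'a' }
  F → - A A: FIRST = { '-' }

All alternatives of each non-terminal have pairwise disjoint FIRST sets.

Answer: No FIRST/FIRST conflicts.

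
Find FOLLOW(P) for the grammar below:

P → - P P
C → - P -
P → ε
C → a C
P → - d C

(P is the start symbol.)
{ $, '-' }

To compute FOLLOW(P), find every occurrence of P on a right-hand side N → α P β: add FIRST(β) \ {ε}, and if β is empty or nullable also add FOLLOW(N). Iterate to a fixed point.

P is the start symbol, so $ ∈ FOLLOW(P).
In P → - P P: P is followed by P, add FIRST(P) \ {ε} = { '-' }
  P is nullable, so FOLLOW(P) is also included — that is the set being defined, nothing new
In P → - P P: P is at the end; this adds FOLLOW(P) to itself — nothing new
In C → - P -: P is followed by '-', add FIRST('-') \ {ε} = { '-' }

Taking the union: FOLLOW(P) = { $, '-' }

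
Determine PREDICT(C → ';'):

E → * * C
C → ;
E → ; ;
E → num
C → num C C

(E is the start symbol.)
{ ';' }

PREDICT(C → ';') = (FIRST(RHS) \ {ε}) ∪ (FOLLOW(C) if ε ∈ FIRST(RHS), i.e. RHS ⇒* ε)
FIRST(';') = { ';' }
ε ∉ FIRST(';'), so FOLLOW(C) is not added.
PREDICT(C → ';') = { ';' }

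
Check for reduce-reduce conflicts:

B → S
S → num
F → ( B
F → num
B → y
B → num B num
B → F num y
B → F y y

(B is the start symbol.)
Yes — I5: [F → num .] vs [S → num .]

Augment with B' → B and build the canonical LR(0) collection (I0 = CLOSURE({[B' → . B]}), then GOTO on every symbol after a dot until no new states appear). It has 14 states:
  I0: { [B → . F num y], [B → . F y y], [B → . S], [B → . num B num], [B → . y], [B' → . B], [F → . ( B], [F → . num], [S → . num] }  — shift
  I1: { [B → . F num y], [B → . F y y], [B → . S], [B → . num B num], [B → . y], [F → ( . B], [F → . ( B], [F → . num], [S → . num] }  — shift
  I2: { [B' → B .] }  — accept
  I3: { [B → F . num y], [B → F . y y] }  — shift
  I4: { [B → S .] }  — reduce
  I5: { [B → . F num y], [B → . F y y], [B → . S], [B → . num B num], [B → . y], [B → num . B num], [F → . ( B], [F → . num], [F → num .], [S → . num], [S → num .] }  — shift, 2 reduces
  I6: { [B → y .] }  — reduce
  I7: { [B → num B . num] }  — shift
  I8: { [B → num B num .] }  — reduce
  I9: { [B → F num . y] }  — shift
  I10: { [B → F y . y] }  — shift
  I11: { [B → F y y .] }  — reduce
  I12: { [B → F num y .] }  — reduce
  I13: { [F → ( B .] }  — reduce

I5 contains complete items [F → num .], [S → num .] — reduce-reduce conflict.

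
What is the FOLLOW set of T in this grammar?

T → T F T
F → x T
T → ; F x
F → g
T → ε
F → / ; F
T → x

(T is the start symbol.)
{ $, '/', ';', 'g', 'x' }

To compute FOLLOW(T), find every occurrence of T on a right-hand side N → α T β: add FIRST(β) \ {ε}, and if β is empty or nullable also add FOLLOW(N). Iterate to a fixed point.

T is the start symbol, so $ ∈ FOLLOW(T).
In T → T F T: T is followed by F T, add FIRST(F T) \ {ε} = { '/', 'g', 'x' }
In T → T F T: T is at the end; this adds FOLLOW(T) to itself — nothing new
In F → x T: T is at the end, add FOLLOW(F)

The FOLLOW sets referred to above (computed the same way, to a fixed point):
  FOLLOW(F) = { $, '/', ';', 'g', 'x' }

Taking the union: FOLLOW(T) = { $, '/', ';', 'g', 'x' }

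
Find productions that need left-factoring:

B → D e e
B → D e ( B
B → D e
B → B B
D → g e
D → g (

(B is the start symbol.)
Yes, B has productions with common prefix 'D e'; D has productions with common prefix 'g'

Left-factoring is needed when two productions for the same non-terminal
share a common prefix on the right-hand side.

Productions for B:
  B → D e e
  B → D e ( B
  B → D e
  B → B B
Productions for D:
  D → g e
  D → g (

Found common prefix 'D e' in productions for B
Found common prefix 'g' in productions for D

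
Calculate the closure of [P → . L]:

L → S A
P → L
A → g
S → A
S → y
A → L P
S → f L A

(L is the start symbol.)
Start with: [P → . L]
  [P → . L] has the dot before L: add [L → . S A]
  [L → . S A] has the dot before S: add [S → . A], [S → . y], [S → . f L A]
  [S → . A] has the dot before A: add [A → . g], [A → . L P]
No further items can be added.

CLOSURE = { [A → . L P], [A → . g], [L → . S A], [P → . L], [S → . A], [S → . f L A], [S → . y] }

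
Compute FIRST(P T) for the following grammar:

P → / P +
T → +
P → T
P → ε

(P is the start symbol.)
FIRST sets of the non-terminals involved (from the grammar, by fixed-point iteration):
  FIRST(P) = { '+', '/', ε }
  FIRST(T) = { '+' }

To compute FIRST(P T), process the symbols left to right:
Symbol P is a non-terminal. Add FIRST(P) \ {ε} = { '+', '/' }
P is nullable (ε ∈ FIRST(P)), continue to the next symbol.
Symbol T is a non-terminal. Add FIRST(T) \ {ε} = { '+' }
T is not nullable (ε ∉ FIRST(T)), so stop here.
FIRST(P T) = { '+', '/' }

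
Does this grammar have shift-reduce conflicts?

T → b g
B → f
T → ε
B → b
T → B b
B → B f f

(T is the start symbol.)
A shift-reduce conflict occurs when an LR(0) state has both:
  - a complete (reduce) item [A → α .] (dot at the end), and
  - a shift item [B → β . c γ] (dot before a terminal).

Augment with T' → T and build the canonical LR(0) collection (I0 = CLOSURE({[T' → . T]}), then GOTO on every symbol after a dot until no new states appear). It has 9 states:
  I0: { [B → . B f f], [B → . b], [B → . f], [T → . B b], [T → . b g], [T → .], [T' → . T] }  — shift, reduce
  I1: { [B → B . f f], [T → B . b] }  — shift
  I2: { [T' → T .] }  — accept
  I3: { [B → b .], [T → b . g] }  — shift, reduce
  I4: { [B → f .] }  — reduce
  I5: { [T → b g .] }  — reduce
  I6: { [T → B b .] }  — reduce
  I7: { [B → B f . f] }  — shift
  I8: { [B → B f f .] }  — reduce

I0 contains reduce item [T → .] and shift items [B → . b], [B → . f], [T → . b g] — shift-reduce conflict.
I3 contains reduce item [B → b .] and shift item [T → b . g] — shift-reduce conflict.

Answer: Yes — I0: [T → .] vs [B → . b]; I3: [B → b .] vs [T → b . g]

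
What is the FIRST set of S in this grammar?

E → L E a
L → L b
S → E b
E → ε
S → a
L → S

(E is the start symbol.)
{ 'a', 'b' }

FIRST sets of the other non-terminals involved (by the same procedure, iterated to a fixed point):
  FIRST(E) = { 'a', 'b', ε }

From S → E b:
  - E is a non-terminal: add FIRST(E) \ {ε} = { 'a', 'b' }
    E is nullable, so continue to the next symbol
  - b is a terminal: add 'b' and stop
From S → a:
  - a is a terminal: add 'a' and stop

Collecting: FIRST(S) = { 'a', 'b' }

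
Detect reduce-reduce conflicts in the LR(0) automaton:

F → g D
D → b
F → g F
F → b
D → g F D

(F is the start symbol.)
A reduce-reduce conflict occurs when an LR(0) state has two complete items [A → α .] and [B → β .] — both call for a reduction, and with no lookahead the parser cannot choose between them.

Augment with F' → F and build the canonical LR(0) collection (I0 = CLOSURE({[F' → . F]}), then GOTO on every symbol after a dot until no new states appear). It has 13 states:
  I0: { [F → . b], [F → . g D], [F → . g F], [F' → . F] }  — shift
  I1: { [F' → F .] }  — accept
  I2: { [F → b .] }  — reduce
  I3: { [D → . b], [D → . g F D], [F → . b], [F → . g D], [F → . g F], [F → g . D], [F → g . F] }  — shift
  I4: { [F → g D .] }  — reduce
  I5: { [F → g F .] }  — reduce
  I6: { [D → b .], [F → b .] }  — 2 reduces
  I7: { [D → . b], [D → . g F D], [D → g . F D], [F → . b], [F → . g D], [F → . g F], [F → g . D], [F → g . F] }  — shift
  I8: { [D → . b], [D → . g F D], [D → g F . D], [F → g F .] }  — shift, reduce
  I9: { [D → g F D .] }  — reduce
  I10: { [D → b .] }  — reduce
  I11: { [D → g . F D], [F → . b], [F → . g D], [F → . g F] }  — shift
  I12: { [D → . b], [D → . g F D], [D → g F . D] }  — shift

I6 contains complete items [D → b .], [F → b .] — reduce-reduce conflict.

Answer: Yes — I6: [D → b .] vs [F → b .]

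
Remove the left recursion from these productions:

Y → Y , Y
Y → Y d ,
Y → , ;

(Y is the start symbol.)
Y → , ; Y'
Y' → , Y Y'
Y' → d , Y'
Y' → ε

Y is directly left-recursive. The standard transformation for
  A → A α₁ | ... | A α_m | β₁ | ... | β_n
is
  A  → β₁ A' | ... | β_n A'
  A' → α₁ A' | ... | α_m A' | ε

Y → , ; becomes Y → , ; Y'
Y → Y , Y becomes Y' → , Y Y'
Y → Y d , becomes Y' → d , Y'
Add Y' → ε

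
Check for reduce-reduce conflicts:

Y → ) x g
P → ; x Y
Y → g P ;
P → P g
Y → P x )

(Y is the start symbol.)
No reduce-reduce conflicts

A reduce-reduce conflict occurs when an LR(0) state has two complete items [A → α .] and [B → β .] — both call for a reduction, and with no lookahead the parser cannot choose between them.

Augment with Y' → Y and build the canonical LR(0) collection (I0 = CLOSURE({[Y' → . Y]}), then GOTO on every symbol after a dot until no new states appear). It has 15 states:
  I0: { [P → . ; x Y], [P → . P g], [Y → . ) x g], [Y → . P x )], [Y → . g P ;], [Y' → . Y] }  — shift
  I1: { [Y → ) . x g] }  — shift
  I2: { [P → ; . x Y] }  — shift
  I3: { [P → P . g], [Y → P . x )] }  — shift
  I4: { [Y' → Y .] }  — accept
  I5: { [P → . ; x Y], [P → . P g], [Y → g . P ;] }  — shift
  I6: { [P → P . g], [Y → g P . ;] }  — shift
  I7: { [Y → g P ; .] }  — reduce
  I8: { [P → P g .] }  — reduce
  I9: { [Y → P x . )] }  — shift
  I10: { [Y → P x ) .] }  — reduce
  I11: { [P → . ; x Y], [P → . P g], [P → ; x . Y], [Y → . ) x g], [Y → . P x )], [Y → . g P ;] }  — shift
  I12: { [P → ; x Y .] }  — reduce
  I13: { [Y → ) x . g] }  — shift
  I14: { [Y → ) x g .] }  — reduce

No state contains more than one complete item.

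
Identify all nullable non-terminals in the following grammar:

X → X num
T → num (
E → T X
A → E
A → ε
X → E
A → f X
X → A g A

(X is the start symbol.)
A non-terminal is nullable if it can derive ε (the empty string): either it has an ε-production, or it has a production whose right-hand side consists entirely of nullable non-terminals.

ε-productions: A → ε
So A is immediately nullable.
No further non-terminal can be added: every production for the remaining non-terminals contains a terminal or a non-nullable non-terminal.
Nullable = { 'A' }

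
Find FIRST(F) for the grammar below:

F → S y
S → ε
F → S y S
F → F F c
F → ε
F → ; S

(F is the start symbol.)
FIRST sets of the other non-terminals involved (by the same procedure, iterated to a fixed point):
  FIRST(S) = { ε }

From F → S y:
  - S is a non-terminal: add FIRST(S) \ {ε} = { }
    S is nullable, so continue to the next symbol
  - y is a terminal: add 'y' and stop
From F → S y S:
  - S is a non-terminal: add FIRST(S) \ {ε} = { }
    S is nullable, so continue to the next symbol
  - y is a terminal: add 'y' and stop
From F → F F c:
  - F is the symbol being defined: contributes nothing new
    F is nullable, so continue to the next symbol
  - F is the symbol being defined: contributes nothing new
    F is nullable, so continue to the next symbol
  - c is a terminal: add 'c' and stop
From F → ε:
  - ε-production, so ε ∈ FIRST(F)
From F → ; S:
  - ';' is a terminal: add ';' and stop

Collecting: FIRST(F) = { ';', 'c', 'y', ε }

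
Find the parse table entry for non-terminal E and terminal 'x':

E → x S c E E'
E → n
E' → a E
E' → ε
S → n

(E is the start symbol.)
To find M[E, 'x'], we find productions for E where 'x' is in the predict set (PREDICT(N → α) = (FIRST(α) \ {ε}) ∪ (FOLLOW(N) if α ⇒* ε)).

E → x S c E E': PREDICT = { 'x' }
  'x' is in predict set, so this production goes in M[E, 'x']
E → n: PREDICT = { 'n' }

M[E, 'x'] = E → x S c E E'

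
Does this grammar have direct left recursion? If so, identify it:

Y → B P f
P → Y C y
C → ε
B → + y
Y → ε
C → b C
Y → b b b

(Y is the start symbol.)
No direct left recursion

Y → B P f: starts with B
P → Y C y: starts with Y
C → ε: starts with ε
B → + y: starts with '+'
Y → ε: starts with ε
C → b C: starts with b
Y → b b b: starts with b

No direct left recursion found.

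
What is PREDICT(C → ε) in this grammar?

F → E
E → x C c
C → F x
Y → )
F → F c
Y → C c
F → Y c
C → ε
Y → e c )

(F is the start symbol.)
PREDICT(C → ε) = (FIRST(RHS) \ {ε}) ∪ (FOLLOW(C) if ε ∈ FIRST(RHS), i.e. RHS ⇒* ε)
The right-hand side is ε (FIRST(ε) = { ε }), so the predict set is FOLLOW(C) = { 'c' }
PREDICT(C → ε) = { 'c' }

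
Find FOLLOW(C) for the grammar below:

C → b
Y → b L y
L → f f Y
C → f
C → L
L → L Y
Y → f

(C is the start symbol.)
{ $ }

To compute FOLLOW(C), find every occurrence of C on a right-hand side N → α C β: add FIRST(β) \ {ε}, and if β is empty or nullable also add FOLLOW(N). Iterate to a fixed point.

C is the start symbol, so $ ∈ FOLLOW(C).
C does not occur on any right-hand side.

Taking the union: FOLLOW(C) = { $ }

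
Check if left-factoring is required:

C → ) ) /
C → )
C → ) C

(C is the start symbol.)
Left-factoring is needed when two productions for the same non-terminal
share a common prefix on the right-hand side.

Productions for C:
  C → ) ) /
  C → )
  C → ) C

Found common prefix ')' in productions for C

Answer: Yes, C has productions with common prefix ')'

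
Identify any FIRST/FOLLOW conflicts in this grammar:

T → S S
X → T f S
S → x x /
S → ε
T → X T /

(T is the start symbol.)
Yes. T → X T '/' with FOLLOW(T) on { 'f' }; S → x x '/' with FOLLOW(S) on { 'x' }

Nullable non-terminals: S, T.
FIRST sets used below: FIRST(S) = { 'x', ε }, FIRST(X) = { 'f', 'x' }

S: nullable alternative(s) S → ε; FOLLOW(S) = { $, '/', 'f', 'x' }
  S → x x /: FIRST \ {ε} = { 'x' } — overlaps FOLLOW(S) on { 'x' }: CONFLICT
  S → ε: FIRST \ {ε} = { } — this is the only nullable alternative, skip

T: nullable alternative(s) T → S S; FOLLOW(T) = { $, '/', 'f' }
  T → S S: FIRST \ {ε} = { 'x' } — this is the only nullable alternative, skip
  T → X T /: FIRST \ {ε} = { 'f', 'x' } — overlaps FOLLOW(T) on { 'f' }: CONFLICT

X has no nullable alternative, so no FIRST/FOLLOW check is needed there.

So the grammar has 2 FIRST/FOLLOW conflicts (marked CONFLICT above).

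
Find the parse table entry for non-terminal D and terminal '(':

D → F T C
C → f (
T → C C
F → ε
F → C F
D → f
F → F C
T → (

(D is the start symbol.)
To find M[D, '('], we find productions for D where '(' is in the predict set (PREDICT(N → α) = (FIRST(α) \ {ε}) ∪ (FOLLOW(N) if α ⇒* ε)).

Relevant sets:
  FIRST(F) = { 'f', ε }
  FIRST(T) = { '(', 'f' }

D → F T C: PREDICT = { '(', 'f' }
  '(' is in predict set, so this production goes in M[D, '(']
D → f: PREDICT = { 'f' }

M[D, '('] = D → F T C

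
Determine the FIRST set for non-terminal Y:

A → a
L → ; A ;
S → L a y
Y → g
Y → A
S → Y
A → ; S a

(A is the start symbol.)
To compute FIRST(Y), examine every production with Y on the left-hand side, reading each right-hand side left to right until a non-nullable symbol is reached.

FIRST sets of the other non-terminals involved (by the same procedure, iterated to a fixed point):
  FIRST(A) = { ';', 'a' }

From Y → g:
  - g is a terminal: add 'g' and stop
From Y → A:
  - A is a non-terminal: add FIRST(A) \ {ε} = { ';', 'a' }
    A is not nullable, so stop

Collecting: FIRST(Y) = { ';', 'a', 'g' }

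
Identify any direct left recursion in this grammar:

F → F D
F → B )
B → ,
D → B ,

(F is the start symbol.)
Direct left recursion occurs when N → N α for some non-terminal N (the right-hand side begins with the left-hand side itself).

F → F D: LEFT RECURSIVE (starts with F)
F → B ): starts with B
B → ,: starts with ','
D → B ,: starts with B

The grammar has direct left recursion on: F.

Answer: Yes, F is left-recursive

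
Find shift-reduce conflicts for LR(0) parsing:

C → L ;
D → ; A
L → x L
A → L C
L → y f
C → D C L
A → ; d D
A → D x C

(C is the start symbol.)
No shift-reduce conflicts

Augment with C' → C and build the canonical LR(0) collection (I0 = CLOSURE({[C' → . C]}), then GOTO on every symbol after a dot until no new states appear). It has 21 states:
  I0: { [C → . D C L], [C → . L ;], [C' → . C], [D → . ; A], [L → . x L], [L → . y f] }  — shift
  I1: { [A → . ; d D], [A → . D x C], [A → . L C], [D → . ; A], [D → ; . A], [L → . x L], [L → . y f] }  — shift
  I2: { [C' → C .] }  — accept
  I3: { [C → . D C L], [C → . L ;], [C → D . C L], [D → . ; A], [L → . x L], [L → . y f] }  — shift
  I4: { [C → L . ;] }  — shift
  I5: { [L → . x L], [L → . y f], [L → x . L] }  — shift
  I6: { [L → y . f] }  — shift
  I7: { [L → y f .] }  — reduce
  I8: { [L → x L .] }  — reduce
  I9: { [C → L ; .] }  — reduce
  I10: { [C → D C . L], [L → . x L], [L → . y f] }  — shift
  I11: { [C → D C L .] }  — reduce
  I12: { [A → . ; d D], [A → . D x C], [A → . L C], [A → ; . d D], [D → . ; A], [D → ; . A], [L → . x L], [L → . y f] }  — shift
  I13: { [D → ; A .] }  — reduce
  I14: { [A → D . x C] }  — shift
  I15: { [A → L . C], [C → . D C L], [C → . L ;], [D → . ; A], [L → . x L], [L → . y f] }  — shift
  I16: { [A → L C .] }  — reduce
  I17: { [A → D x . C], [C → . D C L], [C → . L ;], [D → . ; A], [L → . x L], [L → . y f] }  — shift
  I18: { [A → D x C .] }  — reduce
  I19: { [A → ; d . D], [D → . ; A] }  — shift
  I20: { [A → ; d D .] }  — reduce

No state contains both a complete item and a shift item.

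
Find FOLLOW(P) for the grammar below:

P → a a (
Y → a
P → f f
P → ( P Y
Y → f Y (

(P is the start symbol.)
P is the start symbol, so $ ∈ FOLLOW(P).
In P → ( P Y: P is followed by Y, add FIRST(Y) \ {ε} = { 'a', 'f' }

Taking the union: FOLLOW(P) = { $, 'a', 'f' }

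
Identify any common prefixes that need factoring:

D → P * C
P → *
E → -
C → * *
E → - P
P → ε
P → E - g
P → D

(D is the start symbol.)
Left-factoring is needed when two productions for the same non-terminal
share a common prefix on the right-hand side.

Productions for P:
  P → *
  P → ε
  P → E - g
  P → D
Productions for E:
  E → -
  E → - P

Found common prefix '-' in productions for E

Answer: Yes, E has productions with common prefix '-'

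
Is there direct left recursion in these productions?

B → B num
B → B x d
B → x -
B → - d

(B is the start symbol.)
Yes, B is left-recursive

Direct left recursion occurs when N → N α for some non-terminal N (the right-hand side begins with the left-hand side itself).

B → B num: LEFT RECURSIVE (starts with B)
B → B x d: LEFT RECURSIVE (starts with B)
B → x -: starts with x
B → - d: starts with '-'

The grammar has direct left recursion on: B.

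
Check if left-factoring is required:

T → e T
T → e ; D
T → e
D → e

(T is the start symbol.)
Yes, T has productions with common prefix 'e'

Left-factoring is needed when two productions for the same non-terminal
share a common prefix on the right-hand side.

Productions for T:
  T → e T
  T → e ; D
  T → e

Found common prefix 'e' in productions for T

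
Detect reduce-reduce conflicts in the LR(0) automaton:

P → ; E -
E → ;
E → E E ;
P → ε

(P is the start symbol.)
A reduce-reduce conflict occurs when an LR(0) state has two complete items [A → α .] and [B → β .] — both call for a reduction, and with no lookahead the parser cannot choose between them.

Augment with P' → P and build the canonical LR(0) collection (I0 = CLOSURE({[P' → . P]}), then GOTO on every symbol after a dot until no new states appear). It has 8 states:
  I0: { [P → . ; E -], [P → .], [P' → . P] }  — shift, reduce
  I1: { [E → . ;], [E → . E E ;], [P → ; . E -] }  — shift
  I2: { [P' → P .] }  — accept
  I3: { [E → ; .] }  — reduce
  I4: { [E → . ;], [E → . E E ;], [E → E . E ;], [P → ; E . -] }  — shift
  I5: { [P → ; E - .] }  — reduce
  I6: { [E → . ;], [E → . E E ;], [E → E . E ;], [E → E E . ;] }  — shift
  I7: { [E → ; .], [E → E E ; .] }  — 2 reduces

I7 contains complete items [E → ; .], [E → E E ; .] — reduce-reduce conflict.

Answer: Yes — I7: [E → ; .] vs [E → E E ; .]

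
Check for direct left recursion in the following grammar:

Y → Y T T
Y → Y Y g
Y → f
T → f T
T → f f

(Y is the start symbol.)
Yes, Y is left-recursive

Y → Y T T: LEFT RECURSIVE (starts with Y)
Y → Y Y g: LEFT RECURSIVE (starts with Y)
Y → f: starts with f
T → f T: starts with f
T → f f: starts with f

The grammar has direct left recursion on: Y.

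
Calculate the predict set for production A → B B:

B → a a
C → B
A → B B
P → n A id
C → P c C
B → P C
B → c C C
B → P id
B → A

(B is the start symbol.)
{ 'a', 'c', 'n' }

PREDICT(A → B B) = (FIRST(RHS) \ {ε}) ∪ (FOLLOW(A) if ε ∈ FIRST(RHS), i.e. RHS ⇒* ε)
FIRST(B) = { 'a', 'c', 'n' }
FIRST(B B) = { 'a', 'c', 'n' }
ε ∉ FIRST(B B), so FOLLOW(A) is not added.
PREDICT(A → B B) = { 'a', 'c', 'n' }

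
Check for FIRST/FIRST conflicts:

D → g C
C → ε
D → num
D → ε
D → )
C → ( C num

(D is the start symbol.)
No FIRST/FIRST conflicts.

Productions for D:
  D → g C: FIRST = { 'g' }
  D → num: FIRST = { 'num' }
  D → ε: FIRST = { ε }
  D → ): FIRST = { ')' }
Productions for C:
  C → ε: FIRST = { ε }
  C → ( C num: FIRST = { '(' }

All alternatives of each non-terminal have pairwise disjoint FIRST sets.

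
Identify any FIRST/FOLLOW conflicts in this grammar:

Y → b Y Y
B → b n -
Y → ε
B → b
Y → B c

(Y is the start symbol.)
Yes. Y → b Y Y with FOLLOW(Y) on { 'b' }; Y → B c with FOLLOW(Y) on { 'b' }

Nullable non-terminals: Y.
FIRST sets used below: FIRST(B) = { 'b' }

Y: nullable alternative(s) Y → ε; FOLLOW(Y) = { $, 'b' }
  Y → b Y Y: FIRST \ {ε} = { 'b' } — overlaps FOLLOW(Y) on { 'b' }: CONFLICT
  Y → ε: FIRST \ {ε} = { } — this is the only nullable alternative, skip
  Y → B c: FIRST \ {ε} = { 'b' } — overlaps FOLLOW(Y) on { 'b' }: CONFLICT

B has no nullable alternative, so no FIRST/FOLLOW check is needed there.

So the grammar has 2 FIRST/FOLLOW conflicts (marked CONFLICT above).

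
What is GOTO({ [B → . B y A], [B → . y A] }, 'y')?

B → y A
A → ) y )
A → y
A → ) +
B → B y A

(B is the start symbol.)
{ [A → . ) +], [A → . ) y )], [A → . y], [B → y . A] }

GOTO(I, 'y') = CLOSURE({ [A → αX.β] : [A → α.Xβ] ∈ I, X = 'y' })

Items with dot before 'y', with the dot advanced:
  [B → . y A] → [B → y . A]
Closure of the advanced items:
  [B → y . A] has the dot before A: add [A → . ) y )], [A → . y], [A → . ) +]

GOTO = { [A → . ) +], [A → . ) y )], [A → . y], [B → y . A] }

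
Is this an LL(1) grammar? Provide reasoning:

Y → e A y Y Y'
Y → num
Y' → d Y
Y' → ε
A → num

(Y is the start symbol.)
A grammar is LL(1) if for each non-terminal N with multiple productions, the predict sets of those productions are pairwise disjoint, where PREDICT(N → α) = (FIRST(α) \ {ε}) ∪ (FOLLOW(N) if α ⇒* ε).

Relevant sets:
  FOLLOW(Y') = { $, 'd' }

For Y:
  PREDICT(Y → e A y Y Y') = { 'e' }
  PREDICT(Y → num) = { 'num' }
For Y':
  PREDICT(Y' → d Y) = { 'd' }
  PREDICT(Y' → ε) = { $, 'd' }
A has a single production, so nothing to check there.

Conflict found: Predict set conflict for Y': { 'd' }
The grammar is NOT LL(1).

Answer: No. Predict set conflict for Y': { 'd' }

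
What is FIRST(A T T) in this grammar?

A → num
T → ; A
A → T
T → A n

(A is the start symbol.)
FIRST sets of the non-terminals involved (from the grammar, by fixed-point iteration):
  FIRST(A) = { ';', 'num' }

To compute FIRST(A T T), process the symbols left to right:
Symbol A is a non-terminal. Add FIRST(A) \ {ε} = { ';', 'num' }
A is not nullable (ε ∉ FIRST(A)), so stop here.
FIRST(A T T) = { ';', 'num' }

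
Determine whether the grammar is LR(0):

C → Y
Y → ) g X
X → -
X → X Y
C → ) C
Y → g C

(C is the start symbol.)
No. Shift-reduce conflict between [Y → ) g X .] and [Y → . ) g X]

A grammar is LR(0) if no state in the canonical LR(0) collection has:
  - both a shift item (dot before a terminal) and a complete item (shift-reduce conflict), or
  - two or more complete items (reduce-reduce conflict; the accept item [C' → C .] counts as a complete item here).

Augment with C' → C and build the canonical LR(0) collection (I0 = CLOSURE({[C' → . C]}), then GOTO on every symbol after a dot until no new states appear). It has 13 states:
  I0: { [C → . ) C], [C → . Y], [C' → . C], [Y → . ) g X], [Y → . g C] }  — shift
  I1: { [C → ) . C], [C → . ) C], [C → . Y], [Y → ) . g X], [Y → . ) g X], [Y → . g C] }  — shift
  I2: { [C' → C .] }  — accept
  I3: { [C → Y .] }  — reduce
  I4: { [C → . ) C], [C → . Y], [Y → . ) g X], [Y → . g C], [Y → g . C] }  — shift
  I5: { [Y → g C .] }  — reduce
  I6: { [C → ) C .] }  — reduce
  I7: { [C → . ) C], [C → . Y], [X → . -], [X → . X Y], [Y → ) g . X], [Y → . ) g X], [Y → . g C], [Y → g . C] }  — shift
  I8: { [X → - .] }  — reduce
  I9: { [X → X . Y], [Y → ) g X .], [Y → . ) g X], [Y → . g C] }  — shift, reduce
  I10: { [Y → ) . g X] }  — shift
  I11: { [X → X Y .] }  — reduce
  I12: { [X → . -], [X → . X Y], [Y → ) g . X] }  — shift

Conflict in state I9:
  Shift-reduce conflict between [Y → ) g X .] and [Y → . ) g X]
So the grammar is NOT LR(0).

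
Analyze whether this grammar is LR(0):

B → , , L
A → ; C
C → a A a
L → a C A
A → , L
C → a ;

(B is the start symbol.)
A grammar is LR(0) if no state in the canonical LR(0) collection has:
  - both a shift item (dot before a terminal) and a complete item (shift-reduce conflict), or
  - two or more complete items (reduce-reduce conflict; the accept item [B' → B .] counts as a complete item here).

Augment with B' → B and build the canonical LR(0) collection (I0 = CLOSURE({[B' → . B]}), then GOTO on every symbol after a dot until no new states appear). It has 16 states:
  I0: { [B → . , , L], [B' → . B] }  — shift
  I1: { [B → , . , L] }  — shift
  I2: { [B' → B .] }  — accept
  I3: { [B → , , . L], [L → . a C A] }  — shift
  I4: { [B → , , L .] }  — reduce
  I5: { [C → . a ;], [C → . a A a], [L → a . C A] }  — shift
  I6: { [A → . , L], [A → . ; C], [L → a C . A] }  — shift
  I7: { [A → . , L], [A → . ; C], [C → a . ;], [C → a . A a] }  — shift
  I8: { [A → , . L], [L → . a C A] }  — shift
  I9: { [A → ; . C], [C → . a ;], [C → . a A a], [C → a ; .] }  — shift, reduce
  I10: { [C → a A . a] }  — shift
  I11: { [C → a A a .] }  — reduce
  I12: { [A → ; C .] }  — reduce
  I13: { [A → , L .] }  — reduce
  I14: { [A → ; . C], [C → . a ;], [C → . a A a] }  — shift
  I15: { [L → a C A .] }  — reduce

Conflict in state I9:
  Shift-reduce conflict between [C → a ; .] and [C → . a ;]
So the grammar is NOT LR(0).

Answer: No. Shift-reduce conflict between [C → a ; .] and [C → . a ;]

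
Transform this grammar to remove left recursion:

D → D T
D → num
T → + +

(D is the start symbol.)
D is directly left-recursive. The standard transformation for
  A → A α₁ | ... | A α_m | β₁ | ... | β_n
is
  A  → β₁ A' | ... | β_n A'
  A' → α₁ A' | ... | α_m A' | ε

D → num becomes D → num D'
D → D T becomes D' → T D'
Add D' → ε

Productions for other non-terminals are unchanged:
  T → + +

Resulting grammar:
D → num D'
D' → T D'
D' → ε
T → + +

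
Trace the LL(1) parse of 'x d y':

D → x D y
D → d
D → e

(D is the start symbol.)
LL(1) parsing maintains a stack (initially the start symbol over $) and the input. At each step: if the stack top is a terminal, match it against the current input token; if it is a non-terminal N, replace it with the RHS of M[N, lookahead] (the unique production whose predict set contains the lookahead).

Stack is shown with the top on the left.

Stack    Input    Action
------------------------
D $      x d y $  output D → x D y
x D y $  x d y $  match 'x'
D y $    d y $    output D → d
d y $    d y $    match 'd'
y $      y $      match 'y'
$        $        accept

The string is accepted.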